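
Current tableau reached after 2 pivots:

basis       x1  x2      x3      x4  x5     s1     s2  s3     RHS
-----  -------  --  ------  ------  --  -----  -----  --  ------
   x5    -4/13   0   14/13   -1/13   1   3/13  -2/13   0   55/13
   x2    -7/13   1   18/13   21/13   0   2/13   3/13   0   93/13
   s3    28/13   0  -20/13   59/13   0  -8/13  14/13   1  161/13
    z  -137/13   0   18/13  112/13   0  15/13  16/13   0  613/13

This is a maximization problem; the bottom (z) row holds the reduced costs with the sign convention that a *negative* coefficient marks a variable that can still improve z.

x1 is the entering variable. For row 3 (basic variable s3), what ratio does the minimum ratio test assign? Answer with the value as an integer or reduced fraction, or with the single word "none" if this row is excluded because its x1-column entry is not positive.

23/4

Ratio = RHS / (x1 entry) = (161/13) / (28/13) = 23/4.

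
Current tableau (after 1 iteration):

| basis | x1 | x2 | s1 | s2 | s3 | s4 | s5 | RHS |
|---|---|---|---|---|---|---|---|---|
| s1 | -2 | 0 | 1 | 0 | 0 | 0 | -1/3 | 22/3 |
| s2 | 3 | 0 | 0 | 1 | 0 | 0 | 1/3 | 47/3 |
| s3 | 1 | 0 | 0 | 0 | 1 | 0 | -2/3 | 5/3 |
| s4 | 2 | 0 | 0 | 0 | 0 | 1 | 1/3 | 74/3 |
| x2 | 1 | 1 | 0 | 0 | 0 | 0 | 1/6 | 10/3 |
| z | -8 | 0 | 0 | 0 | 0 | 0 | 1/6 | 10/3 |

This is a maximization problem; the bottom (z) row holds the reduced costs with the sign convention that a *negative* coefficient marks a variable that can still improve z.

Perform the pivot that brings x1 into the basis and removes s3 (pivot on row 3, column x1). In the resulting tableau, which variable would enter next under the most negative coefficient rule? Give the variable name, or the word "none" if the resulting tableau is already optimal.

Pivot element 1. New z-row = old z-row − (-8)·(row 3/1).
Updated z-row coefficients: x1: 0, x2: 0, s1: 0, s2: 0, s3: 8, s4: 0, s5: -31/6.
The most negative is -31/6 in column s5, so s5 would enter next.

s5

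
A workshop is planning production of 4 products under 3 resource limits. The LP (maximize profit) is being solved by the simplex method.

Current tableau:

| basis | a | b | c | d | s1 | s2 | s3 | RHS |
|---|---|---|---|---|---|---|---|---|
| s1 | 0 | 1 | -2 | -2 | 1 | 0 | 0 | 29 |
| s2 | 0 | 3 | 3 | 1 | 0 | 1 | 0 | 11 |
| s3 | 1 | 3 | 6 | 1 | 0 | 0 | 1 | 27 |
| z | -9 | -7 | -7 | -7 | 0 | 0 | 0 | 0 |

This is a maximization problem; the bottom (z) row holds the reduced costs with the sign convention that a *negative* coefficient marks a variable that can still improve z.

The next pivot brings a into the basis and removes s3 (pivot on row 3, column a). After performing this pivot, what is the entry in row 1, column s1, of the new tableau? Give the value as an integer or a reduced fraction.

Pivot element is row 3, column a: 1.
Normalize row 3: new (row 3, s1) = 0/1 = 0.
row 1 ← row 1 − 0·(new row 3): 1 − 0·0 = 1.

1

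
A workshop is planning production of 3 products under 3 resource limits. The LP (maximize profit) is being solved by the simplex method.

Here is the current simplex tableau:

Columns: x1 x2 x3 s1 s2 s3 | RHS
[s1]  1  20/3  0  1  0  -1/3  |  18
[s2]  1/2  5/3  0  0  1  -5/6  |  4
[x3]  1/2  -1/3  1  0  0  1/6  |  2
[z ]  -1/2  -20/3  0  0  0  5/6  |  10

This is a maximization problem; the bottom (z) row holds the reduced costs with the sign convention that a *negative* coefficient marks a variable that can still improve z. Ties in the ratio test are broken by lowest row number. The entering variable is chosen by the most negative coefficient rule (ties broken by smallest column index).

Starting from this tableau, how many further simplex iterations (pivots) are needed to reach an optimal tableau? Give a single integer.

2

pivot: x2 in, s2 out → z = 26
pivot: s3 in, s1 out → z = 83/3
No improving column remains; optimal.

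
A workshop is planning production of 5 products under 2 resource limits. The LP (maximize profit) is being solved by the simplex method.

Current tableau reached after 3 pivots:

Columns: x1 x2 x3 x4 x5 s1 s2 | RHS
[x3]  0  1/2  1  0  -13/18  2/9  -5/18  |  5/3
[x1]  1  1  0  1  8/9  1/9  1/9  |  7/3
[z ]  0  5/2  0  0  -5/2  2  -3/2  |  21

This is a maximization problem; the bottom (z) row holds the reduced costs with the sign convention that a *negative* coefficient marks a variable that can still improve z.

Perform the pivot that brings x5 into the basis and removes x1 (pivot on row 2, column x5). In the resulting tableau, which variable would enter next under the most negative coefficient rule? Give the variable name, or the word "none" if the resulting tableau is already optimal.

Pivot element 8/9. New z-row = old z-row − (-5/2)·(row 2/(8/9)).
Updated z-row coefficients: x1: 45/16, x2: 85/16, x3: 0, x4: 45/16, x5: 0, s1: 37/16, s2: -19/16.
The most negative is -19/16 in column s2, so s2 would enter next.

s2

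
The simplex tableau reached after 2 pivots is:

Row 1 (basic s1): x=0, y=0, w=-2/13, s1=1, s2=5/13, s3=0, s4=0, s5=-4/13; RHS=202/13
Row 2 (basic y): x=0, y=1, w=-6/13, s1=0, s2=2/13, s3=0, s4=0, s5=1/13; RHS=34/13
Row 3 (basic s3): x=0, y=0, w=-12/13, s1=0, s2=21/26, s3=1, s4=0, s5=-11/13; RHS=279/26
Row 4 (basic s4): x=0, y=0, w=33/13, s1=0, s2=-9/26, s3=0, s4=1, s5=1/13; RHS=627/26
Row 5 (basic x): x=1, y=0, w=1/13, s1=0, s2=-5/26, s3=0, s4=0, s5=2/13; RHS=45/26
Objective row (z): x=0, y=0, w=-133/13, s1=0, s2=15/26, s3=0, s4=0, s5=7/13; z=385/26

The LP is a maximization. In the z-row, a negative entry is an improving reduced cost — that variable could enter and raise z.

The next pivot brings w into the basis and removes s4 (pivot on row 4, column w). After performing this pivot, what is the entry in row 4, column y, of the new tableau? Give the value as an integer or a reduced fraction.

0

Pivot element is row 4, column w: 33/13.
Normalize row 4: new (row 4, y) = 0/(33/13) = 0.
Row 4 is the pivot row, so the entry is 0.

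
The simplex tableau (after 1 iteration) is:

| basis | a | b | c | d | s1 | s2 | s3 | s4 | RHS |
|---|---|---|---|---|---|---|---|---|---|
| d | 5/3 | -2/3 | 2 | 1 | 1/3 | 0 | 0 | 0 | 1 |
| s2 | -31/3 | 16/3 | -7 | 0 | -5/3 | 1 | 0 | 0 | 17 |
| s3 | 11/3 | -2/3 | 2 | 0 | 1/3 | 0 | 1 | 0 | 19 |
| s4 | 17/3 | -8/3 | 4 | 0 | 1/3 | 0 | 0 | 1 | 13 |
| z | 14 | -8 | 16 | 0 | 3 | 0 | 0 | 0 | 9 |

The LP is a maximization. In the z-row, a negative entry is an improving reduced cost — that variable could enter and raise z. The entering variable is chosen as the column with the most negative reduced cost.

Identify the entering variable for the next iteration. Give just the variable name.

Objective-row coefficients: a: 14, b: -8, c: 16, d: 0, s1: 3, s2: 0, s3: 0, s4: 0.
The most negative is -8 in column b, so b enters.

b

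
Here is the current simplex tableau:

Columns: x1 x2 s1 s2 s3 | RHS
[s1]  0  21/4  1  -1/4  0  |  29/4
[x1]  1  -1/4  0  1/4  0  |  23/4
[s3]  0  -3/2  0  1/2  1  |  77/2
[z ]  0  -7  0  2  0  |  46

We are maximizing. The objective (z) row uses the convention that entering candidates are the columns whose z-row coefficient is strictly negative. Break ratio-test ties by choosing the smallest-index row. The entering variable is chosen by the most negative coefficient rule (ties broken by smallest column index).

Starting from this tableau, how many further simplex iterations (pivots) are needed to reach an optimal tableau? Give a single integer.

pivot: x2 in, s1 out → z = 167/3
No improving column remains; optimal.

1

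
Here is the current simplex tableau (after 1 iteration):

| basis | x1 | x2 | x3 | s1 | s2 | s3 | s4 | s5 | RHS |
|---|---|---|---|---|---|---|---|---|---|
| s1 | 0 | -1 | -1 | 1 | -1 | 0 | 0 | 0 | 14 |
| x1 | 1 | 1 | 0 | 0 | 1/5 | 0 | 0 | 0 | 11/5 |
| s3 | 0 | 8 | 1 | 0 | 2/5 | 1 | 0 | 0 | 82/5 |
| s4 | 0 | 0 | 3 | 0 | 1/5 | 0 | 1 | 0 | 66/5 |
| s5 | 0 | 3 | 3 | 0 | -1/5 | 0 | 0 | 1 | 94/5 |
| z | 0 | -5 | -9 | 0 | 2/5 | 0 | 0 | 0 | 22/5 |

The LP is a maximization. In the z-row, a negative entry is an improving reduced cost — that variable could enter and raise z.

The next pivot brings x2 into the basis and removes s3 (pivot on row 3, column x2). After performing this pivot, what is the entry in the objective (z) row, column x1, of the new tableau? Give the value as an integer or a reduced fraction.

Pivot element is row 3, column x2: 8.
Normalize row 3: new (row 3, x1) = 0/8 = 0.
z-row ← z-row − (-5)·(new row 3): 0 − (-5)·0 = 0.

0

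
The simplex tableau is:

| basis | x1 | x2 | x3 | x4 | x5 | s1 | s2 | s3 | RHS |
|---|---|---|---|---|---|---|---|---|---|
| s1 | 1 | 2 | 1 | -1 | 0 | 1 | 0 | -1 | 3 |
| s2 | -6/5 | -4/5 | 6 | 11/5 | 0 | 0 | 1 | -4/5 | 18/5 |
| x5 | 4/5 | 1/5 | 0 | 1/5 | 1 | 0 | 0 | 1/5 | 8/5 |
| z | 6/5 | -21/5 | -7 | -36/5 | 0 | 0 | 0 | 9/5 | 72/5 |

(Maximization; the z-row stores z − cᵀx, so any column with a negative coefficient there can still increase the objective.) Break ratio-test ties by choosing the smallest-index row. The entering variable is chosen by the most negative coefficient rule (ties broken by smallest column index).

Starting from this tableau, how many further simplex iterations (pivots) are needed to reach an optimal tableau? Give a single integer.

3

pivot: x4 in, s2 out → z = 288/11
pivot: x2 in, s1 out → z = 91/2
pivot: s3 in, x5 out → z = 52
No improving column remains; optimal.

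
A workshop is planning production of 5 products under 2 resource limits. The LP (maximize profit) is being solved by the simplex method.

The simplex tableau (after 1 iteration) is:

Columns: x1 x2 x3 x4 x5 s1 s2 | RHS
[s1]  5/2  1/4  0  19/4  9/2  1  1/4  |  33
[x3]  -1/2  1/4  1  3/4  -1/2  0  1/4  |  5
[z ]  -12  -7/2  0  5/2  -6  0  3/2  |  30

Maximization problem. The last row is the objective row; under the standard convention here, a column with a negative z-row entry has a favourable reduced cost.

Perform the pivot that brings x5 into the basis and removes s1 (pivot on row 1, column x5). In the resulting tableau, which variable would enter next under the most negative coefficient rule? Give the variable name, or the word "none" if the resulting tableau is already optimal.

x1

Pivot element 9/2. New z-row = old z-row − (-6)·(row 1/(9/2)).
Updated z-row coefficients: x1: -26/3, x2: -19/6, x3: 0, x4: 53/6, x5: 0, s1: 4/3, s2: 11/6.
The most negative is -26/3 in column x1, so x1 would enter next.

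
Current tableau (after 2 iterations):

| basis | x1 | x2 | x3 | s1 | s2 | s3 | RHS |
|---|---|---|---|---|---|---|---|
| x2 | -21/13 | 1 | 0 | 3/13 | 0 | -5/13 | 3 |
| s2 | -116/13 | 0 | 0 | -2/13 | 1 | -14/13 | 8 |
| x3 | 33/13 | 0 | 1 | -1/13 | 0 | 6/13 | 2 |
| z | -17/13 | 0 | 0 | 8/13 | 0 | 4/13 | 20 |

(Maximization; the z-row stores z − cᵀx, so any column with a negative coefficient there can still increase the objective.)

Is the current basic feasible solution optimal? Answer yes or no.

no

Column x1 has objective-row coefficient -17/13, which is negative; an improving pivot exists, so not yet optimal.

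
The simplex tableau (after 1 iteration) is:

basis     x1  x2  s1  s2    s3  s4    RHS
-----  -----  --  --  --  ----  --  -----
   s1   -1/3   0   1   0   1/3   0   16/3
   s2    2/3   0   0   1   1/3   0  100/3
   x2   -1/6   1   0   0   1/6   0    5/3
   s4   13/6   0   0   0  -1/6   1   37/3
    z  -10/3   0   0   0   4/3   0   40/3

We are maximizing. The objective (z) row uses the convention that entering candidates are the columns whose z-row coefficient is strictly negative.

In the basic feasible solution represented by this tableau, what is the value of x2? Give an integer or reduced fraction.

x2 is basic (row 3); its value is the RHS of that row: 5/3.

5/3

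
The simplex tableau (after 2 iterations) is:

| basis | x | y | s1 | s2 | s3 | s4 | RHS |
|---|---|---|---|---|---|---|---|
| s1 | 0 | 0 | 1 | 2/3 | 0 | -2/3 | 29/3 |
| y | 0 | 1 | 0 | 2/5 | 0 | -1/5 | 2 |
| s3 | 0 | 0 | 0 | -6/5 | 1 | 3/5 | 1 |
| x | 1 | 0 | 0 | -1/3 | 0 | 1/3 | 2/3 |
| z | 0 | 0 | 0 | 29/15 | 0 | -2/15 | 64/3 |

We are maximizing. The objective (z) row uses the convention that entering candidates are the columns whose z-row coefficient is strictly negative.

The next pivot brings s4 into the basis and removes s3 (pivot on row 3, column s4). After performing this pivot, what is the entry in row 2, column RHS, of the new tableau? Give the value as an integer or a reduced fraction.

7/3

Pivot element is row 3, column s4: 3/5.
Normalize row 3: new (row 3, RHS) = 1/(3/5) = 5/3.
row 2 ← row 2 − (-1/5)·(new row 3): 2 − (-1/5)·(5/3) = 7/3.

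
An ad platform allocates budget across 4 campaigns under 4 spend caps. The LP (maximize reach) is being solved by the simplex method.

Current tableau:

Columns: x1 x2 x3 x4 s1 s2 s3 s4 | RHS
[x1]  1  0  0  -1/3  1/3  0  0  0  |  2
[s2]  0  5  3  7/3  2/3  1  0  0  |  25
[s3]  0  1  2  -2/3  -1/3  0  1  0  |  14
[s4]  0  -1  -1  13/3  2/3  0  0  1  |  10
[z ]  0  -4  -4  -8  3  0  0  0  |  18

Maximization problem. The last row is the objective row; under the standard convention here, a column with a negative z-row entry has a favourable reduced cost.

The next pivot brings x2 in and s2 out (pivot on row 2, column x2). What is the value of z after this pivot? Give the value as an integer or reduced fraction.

38

Minimum ratio for x2: 25/5 = 5.
z changes by −(z-row coeff of x2)·ratio = −(-4)·5 = 20.
New z = 18 + 20 = 38.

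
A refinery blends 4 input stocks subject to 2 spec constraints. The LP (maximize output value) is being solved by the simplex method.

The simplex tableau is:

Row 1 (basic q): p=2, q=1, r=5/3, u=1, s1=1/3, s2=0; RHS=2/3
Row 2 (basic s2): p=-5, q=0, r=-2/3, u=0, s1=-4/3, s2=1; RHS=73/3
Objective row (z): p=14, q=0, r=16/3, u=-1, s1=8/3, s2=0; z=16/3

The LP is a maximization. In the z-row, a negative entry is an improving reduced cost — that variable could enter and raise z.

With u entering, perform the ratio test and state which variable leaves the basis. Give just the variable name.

Ratios: row 1 (q): (2/3)/1 = 2/3; row 2 (s2): entry 0 ≤ 0, skip.
Minimum ratio 2/3 is in the q row, so q leaves.

q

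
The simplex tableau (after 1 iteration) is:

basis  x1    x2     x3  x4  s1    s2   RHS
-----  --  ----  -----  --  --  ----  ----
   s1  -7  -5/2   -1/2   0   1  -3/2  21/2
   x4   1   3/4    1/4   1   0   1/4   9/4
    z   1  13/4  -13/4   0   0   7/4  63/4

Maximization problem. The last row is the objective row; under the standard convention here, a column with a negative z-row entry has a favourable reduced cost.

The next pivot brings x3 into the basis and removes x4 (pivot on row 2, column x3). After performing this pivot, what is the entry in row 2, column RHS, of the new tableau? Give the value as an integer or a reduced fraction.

Pivot element is row 2, column x3: 1/4.
Normalize row 2: new (row 2, RHS) = (9/4)/(1/4) = 9.
Row 2 is the pivot row, so the entry is 9.

9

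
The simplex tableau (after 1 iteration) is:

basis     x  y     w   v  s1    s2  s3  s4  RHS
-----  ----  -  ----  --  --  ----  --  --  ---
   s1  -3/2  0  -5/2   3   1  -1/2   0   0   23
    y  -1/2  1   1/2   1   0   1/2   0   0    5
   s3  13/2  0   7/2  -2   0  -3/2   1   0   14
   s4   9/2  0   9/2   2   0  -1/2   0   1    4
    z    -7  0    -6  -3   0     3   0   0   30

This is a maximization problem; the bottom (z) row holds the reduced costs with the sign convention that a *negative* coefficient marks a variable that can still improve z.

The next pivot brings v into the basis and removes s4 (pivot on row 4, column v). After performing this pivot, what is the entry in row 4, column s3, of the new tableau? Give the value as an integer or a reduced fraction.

0

Pivot element is row 4, column v: 2.
Normalize row 4: new (row 4, s3) = 0/2 = 0.
Row 4 is the pivot row, so the entry is 0.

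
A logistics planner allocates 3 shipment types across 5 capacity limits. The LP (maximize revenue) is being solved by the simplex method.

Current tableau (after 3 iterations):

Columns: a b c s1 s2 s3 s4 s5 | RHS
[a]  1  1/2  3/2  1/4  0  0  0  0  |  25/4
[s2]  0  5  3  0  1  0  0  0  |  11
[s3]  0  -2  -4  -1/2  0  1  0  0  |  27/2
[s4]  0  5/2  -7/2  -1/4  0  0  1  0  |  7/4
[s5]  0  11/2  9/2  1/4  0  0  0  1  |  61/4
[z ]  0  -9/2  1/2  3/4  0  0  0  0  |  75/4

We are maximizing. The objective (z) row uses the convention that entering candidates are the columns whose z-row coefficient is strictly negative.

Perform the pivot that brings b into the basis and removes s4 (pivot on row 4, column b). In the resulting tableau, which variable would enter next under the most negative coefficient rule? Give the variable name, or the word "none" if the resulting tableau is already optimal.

Pivot element 5/2. New z-row = old z-row − (-9/2)·(row 4/(5/2)).
Updated z-row coefficients: a: 0, b: 0, c: -29/5, s1: 3/10, s2: 0, s3: 0, s4: 9/5, s5: 0.
The most negative is -29/5 in column c, so c would enter next.

c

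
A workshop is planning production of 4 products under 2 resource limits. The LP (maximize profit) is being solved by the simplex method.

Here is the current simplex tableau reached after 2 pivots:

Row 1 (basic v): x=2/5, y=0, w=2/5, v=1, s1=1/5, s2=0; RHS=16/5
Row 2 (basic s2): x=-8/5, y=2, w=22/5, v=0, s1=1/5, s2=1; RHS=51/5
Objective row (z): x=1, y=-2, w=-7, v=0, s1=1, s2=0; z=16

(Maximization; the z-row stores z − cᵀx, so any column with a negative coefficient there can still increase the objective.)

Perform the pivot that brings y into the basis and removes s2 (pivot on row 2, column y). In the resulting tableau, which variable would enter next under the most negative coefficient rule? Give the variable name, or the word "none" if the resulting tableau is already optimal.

Pivot element 2. New z-row = old z-row − (-2)·(row 2/2).
Updated z-row coefficients: x: -3/5, y: 0, w: -13/5, v: 0, s1: 6/5, s2: 1.
The most negative is -13/5 in column w, so w would enter next.

w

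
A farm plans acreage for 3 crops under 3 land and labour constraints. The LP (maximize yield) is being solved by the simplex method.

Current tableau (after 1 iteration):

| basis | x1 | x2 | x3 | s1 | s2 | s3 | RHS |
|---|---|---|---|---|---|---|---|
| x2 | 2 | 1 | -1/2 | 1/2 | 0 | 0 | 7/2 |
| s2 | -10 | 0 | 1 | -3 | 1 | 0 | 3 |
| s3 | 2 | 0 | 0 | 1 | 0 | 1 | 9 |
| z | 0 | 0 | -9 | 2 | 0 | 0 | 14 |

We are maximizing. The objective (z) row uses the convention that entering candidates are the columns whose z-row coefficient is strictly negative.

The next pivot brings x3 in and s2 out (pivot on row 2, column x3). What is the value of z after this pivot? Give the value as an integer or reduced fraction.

Minimum ratio for x3: 3/1 = 3.
z changes by −(z-row coeff of x3)·ratio = −(-9)·3 = 27.
New z = 14 + 27 = 41.

41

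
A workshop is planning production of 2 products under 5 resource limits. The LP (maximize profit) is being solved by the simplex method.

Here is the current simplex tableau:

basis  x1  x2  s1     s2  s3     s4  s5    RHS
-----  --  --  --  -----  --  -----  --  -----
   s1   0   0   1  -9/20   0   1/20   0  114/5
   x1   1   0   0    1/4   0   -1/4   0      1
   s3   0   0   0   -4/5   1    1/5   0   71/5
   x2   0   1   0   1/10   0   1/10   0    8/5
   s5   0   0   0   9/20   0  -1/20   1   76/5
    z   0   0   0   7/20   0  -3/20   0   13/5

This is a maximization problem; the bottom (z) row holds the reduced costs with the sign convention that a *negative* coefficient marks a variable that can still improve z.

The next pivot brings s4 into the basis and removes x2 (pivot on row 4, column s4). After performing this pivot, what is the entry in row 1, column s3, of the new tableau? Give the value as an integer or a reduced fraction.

Pivot element is row 4, column s4: 1/10.
Normalize row 4: new (row 4, s3) = 0/(1/10) = 0.
row 1 ← row 1 − (1/20)·(new row 4): 0 − (1/20)·0 = 0.

0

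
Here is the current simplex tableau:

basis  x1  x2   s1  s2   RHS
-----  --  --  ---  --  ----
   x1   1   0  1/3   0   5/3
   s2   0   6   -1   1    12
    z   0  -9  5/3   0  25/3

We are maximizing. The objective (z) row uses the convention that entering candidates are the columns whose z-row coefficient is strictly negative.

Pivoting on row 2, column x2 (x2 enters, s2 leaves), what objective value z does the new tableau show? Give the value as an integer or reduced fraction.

Minimum ratio for x2: 12/6 = 2.
z changes by −(z-row coeff of x2)·ratio = −(-9)·2 = 18.
New z = 25/3 + 18 = 79/3.

79/3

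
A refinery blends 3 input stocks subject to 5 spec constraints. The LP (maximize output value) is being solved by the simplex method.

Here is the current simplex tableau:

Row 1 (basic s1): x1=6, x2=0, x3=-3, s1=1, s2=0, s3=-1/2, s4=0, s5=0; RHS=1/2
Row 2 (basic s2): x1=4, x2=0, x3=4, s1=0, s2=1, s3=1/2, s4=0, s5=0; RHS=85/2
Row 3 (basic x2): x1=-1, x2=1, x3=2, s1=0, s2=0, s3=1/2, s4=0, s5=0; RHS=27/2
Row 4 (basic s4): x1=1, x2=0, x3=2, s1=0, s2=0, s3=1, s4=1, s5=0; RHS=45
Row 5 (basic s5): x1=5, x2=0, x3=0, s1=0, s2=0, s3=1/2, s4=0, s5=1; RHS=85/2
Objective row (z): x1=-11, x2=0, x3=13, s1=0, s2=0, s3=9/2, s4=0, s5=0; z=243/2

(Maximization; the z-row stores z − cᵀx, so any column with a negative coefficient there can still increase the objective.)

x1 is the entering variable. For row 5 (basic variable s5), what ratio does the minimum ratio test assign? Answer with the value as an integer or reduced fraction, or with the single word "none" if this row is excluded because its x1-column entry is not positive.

17/2

Ratio = RHS / (x1 entry) = (85/2) / 5 = 17/2.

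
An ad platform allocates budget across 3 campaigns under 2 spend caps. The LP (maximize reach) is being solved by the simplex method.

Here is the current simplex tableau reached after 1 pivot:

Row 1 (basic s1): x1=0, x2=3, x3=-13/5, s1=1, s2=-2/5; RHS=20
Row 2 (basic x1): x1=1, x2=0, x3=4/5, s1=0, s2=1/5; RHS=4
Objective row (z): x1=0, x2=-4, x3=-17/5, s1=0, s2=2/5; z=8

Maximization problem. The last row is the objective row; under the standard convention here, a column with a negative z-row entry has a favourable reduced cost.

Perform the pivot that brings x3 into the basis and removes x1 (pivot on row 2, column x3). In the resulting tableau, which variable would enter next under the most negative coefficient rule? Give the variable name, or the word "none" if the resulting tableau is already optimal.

x2

Pivot element 4/5. New z-row = old z-row − (-17/5)·(row 2/(4/5)).
Updated z-row coefficients: x1: 17/4, x2: -4, x3: 0, s1: 0, s2: 5/4.
The most negative is -4 in column x2, so x2 would enter next.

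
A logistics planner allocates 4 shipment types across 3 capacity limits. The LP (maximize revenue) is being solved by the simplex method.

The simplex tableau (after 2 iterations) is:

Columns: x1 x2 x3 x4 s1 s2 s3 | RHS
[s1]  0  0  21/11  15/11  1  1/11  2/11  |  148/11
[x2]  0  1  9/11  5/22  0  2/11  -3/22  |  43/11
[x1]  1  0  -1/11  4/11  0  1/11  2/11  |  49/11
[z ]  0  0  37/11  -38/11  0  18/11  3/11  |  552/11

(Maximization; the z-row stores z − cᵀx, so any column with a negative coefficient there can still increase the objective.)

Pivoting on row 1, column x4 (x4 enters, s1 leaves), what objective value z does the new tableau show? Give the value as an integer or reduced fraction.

1264/15

Minimum ratio for x4: (148/11)/(15/11) = 148/15.
z changes by −(z-row coeff of x4)·ratio = −(-38/11)·(148/15) = 5624/165.
New z = 552/11 + (5624/165) = 1264/15.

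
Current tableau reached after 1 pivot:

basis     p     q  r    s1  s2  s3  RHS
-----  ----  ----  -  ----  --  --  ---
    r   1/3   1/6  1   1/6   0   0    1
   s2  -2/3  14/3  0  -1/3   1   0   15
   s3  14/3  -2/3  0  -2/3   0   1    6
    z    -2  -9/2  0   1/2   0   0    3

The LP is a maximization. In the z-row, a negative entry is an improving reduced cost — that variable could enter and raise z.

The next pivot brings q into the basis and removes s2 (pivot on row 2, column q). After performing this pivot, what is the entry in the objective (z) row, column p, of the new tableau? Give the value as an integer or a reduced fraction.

-37/14

Pivot element is row 2, column q: 14/3.
Normalize row 2: new (row 2, p) = (-2/3)/(14/3) = -1/7.
z-row ← z-row − (-9/2)·(new row 2): -2 − (-9/2)·(-1/7) = -37/14.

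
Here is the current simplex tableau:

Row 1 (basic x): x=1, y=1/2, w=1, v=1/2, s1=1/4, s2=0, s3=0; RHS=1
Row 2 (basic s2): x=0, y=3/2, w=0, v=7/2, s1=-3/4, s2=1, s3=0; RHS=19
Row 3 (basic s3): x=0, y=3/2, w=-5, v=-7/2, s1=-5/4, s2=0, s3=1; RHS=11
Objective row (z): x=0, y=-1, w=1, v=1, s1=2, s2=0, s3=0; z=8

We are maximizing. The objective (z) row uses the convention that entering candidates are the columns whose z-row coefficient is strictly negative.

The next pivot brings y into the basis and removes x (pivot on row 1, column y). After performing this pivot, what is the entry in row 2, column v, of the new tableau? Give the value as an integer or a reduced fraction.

Pivot element is row 1, column y: 1/2.
Normalize row 1: new (row 1, v) = (1/2)/(1/2) = 1.
row 2 ← row 2 − (3/2)·(new row 1): 7/2 − (3/2)·1 = 2.

2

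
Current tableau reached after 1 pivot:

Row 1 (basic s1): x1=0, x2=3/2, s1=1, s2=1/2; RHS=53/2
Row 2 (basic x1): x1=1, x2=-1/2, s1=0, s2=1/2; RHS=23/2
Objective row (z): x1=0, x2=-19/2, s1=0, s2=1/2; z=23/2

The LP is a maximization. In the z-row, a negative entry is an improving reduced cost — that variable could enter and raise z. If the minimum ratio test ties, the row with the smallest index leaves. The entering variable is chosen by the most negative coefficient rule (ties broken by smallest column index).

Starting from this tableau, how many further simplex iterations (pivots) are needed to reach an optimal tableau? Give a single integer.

1

pivot: x2 in, s1 out → z = 538/3
No improving column remains; optimal.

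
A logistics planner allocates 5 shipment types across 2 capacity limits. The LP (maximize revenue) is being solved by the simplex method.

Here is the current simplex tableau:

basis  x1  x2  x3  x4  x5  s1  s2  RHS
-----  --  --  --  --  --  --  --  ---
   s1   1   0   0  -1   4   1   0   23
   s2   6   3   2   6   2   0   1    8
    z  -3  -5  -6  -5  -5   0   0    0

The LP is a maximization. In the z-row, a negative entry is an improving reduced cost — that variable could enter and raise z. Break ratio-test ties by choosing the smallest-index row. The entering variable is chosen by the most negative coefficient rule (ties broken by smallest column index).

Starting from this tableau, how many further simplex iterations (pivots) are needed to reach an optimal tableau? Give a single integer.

1

pivot: x3 in, s2 out → z = 24
No improving column remains; optimal.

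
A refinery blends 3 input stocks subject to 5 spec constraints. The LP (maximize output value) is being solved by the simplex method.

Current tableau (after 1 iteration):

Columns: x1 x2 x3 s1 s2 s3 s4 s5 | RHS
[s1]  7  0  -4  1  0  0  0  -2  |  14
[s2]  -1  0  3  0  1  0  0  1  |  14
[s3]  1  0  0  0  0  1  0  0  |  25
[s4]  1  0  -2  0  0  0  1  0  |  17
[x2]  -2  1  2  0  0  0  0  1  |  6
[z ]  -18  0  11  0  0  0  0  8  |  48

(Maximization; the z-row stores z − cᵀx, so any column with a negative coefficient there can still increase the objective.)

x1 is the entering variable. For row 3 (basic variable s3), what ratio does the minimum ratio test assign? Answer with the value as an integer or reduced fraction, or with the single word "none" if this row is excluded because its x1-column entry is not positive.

Ratio = RHS / (x1 entry) = 25 / 1 = 25.

25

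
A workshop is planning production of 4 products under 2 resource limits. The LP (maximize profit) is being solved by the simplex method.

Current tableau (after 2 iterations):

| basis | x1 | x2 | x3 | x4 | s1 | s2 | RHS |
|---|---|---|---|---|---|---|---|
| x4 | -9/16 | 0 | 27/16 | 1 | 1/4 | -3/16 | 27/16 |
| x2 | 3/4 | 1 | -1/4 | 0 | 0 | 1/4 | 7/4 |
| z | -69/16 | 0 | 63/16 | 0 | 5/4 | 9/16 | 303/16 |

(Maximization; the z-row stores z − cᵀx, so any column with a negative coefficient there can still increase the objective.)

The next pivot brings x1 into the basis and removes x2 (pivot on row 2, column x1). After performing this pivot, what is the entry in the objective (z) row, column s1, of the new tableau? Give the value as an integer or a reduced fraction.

5/4

Pivot element is row 2, column x1: 3/4.
Normalize row 2: new (row 2, s1) = 0/(3/4) = 0.
z-row ← z-row − (-69/16)·(new row 2): 5/4 − (-69/16)·0 = 5/4.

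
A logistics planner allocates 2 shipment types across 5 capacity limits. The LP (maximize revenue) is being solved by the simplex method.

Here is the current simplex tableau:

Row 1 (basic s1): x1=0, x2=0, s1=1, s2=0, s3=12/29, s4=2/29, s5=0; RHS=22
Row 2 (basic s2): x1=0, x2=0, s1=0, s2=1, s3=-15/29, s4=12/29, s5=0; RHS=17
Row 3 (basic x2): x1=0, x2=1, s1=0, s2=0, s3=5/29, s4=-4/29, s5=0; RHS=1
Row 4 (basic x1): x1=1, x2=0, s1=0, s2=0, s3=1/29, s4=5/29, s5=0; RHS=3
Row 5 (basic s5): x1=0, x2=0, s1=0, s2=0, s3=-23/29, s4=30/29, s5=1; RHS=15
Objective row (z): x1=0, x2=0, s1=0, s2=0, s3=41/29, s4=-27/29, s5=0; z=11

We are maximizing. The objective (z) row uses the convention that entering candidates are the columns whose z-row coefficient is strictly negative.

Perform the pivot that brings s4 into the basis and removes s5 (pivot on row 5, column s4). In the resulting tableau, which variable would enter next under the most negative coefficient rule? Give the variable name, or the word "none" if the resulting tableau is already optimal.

none

Pivot element 30/29. New z-row = old z-row − (-27/29)·(row 5/(30/29)).
Updated z-row coefficients: x1: 0, x2: 0, s1: 0, s2: 0, s3: 7/10, s4: 0, s5: 9/10.
No coefficient is strictly negative; the tableau after this pivot is optimal.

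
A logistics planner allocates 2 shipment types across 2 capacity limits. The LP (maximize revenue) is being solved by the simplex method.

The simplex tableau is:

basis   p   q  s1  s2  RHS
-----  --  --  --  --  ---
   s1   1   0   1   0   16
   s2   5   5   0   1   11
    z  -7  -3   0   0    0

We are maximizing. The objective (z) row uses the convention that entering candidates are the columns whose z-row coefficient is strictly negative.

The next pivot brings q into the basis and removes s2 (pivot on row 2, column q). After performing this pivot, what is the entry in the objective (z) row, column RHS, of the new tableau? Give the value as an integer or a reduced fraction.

Pivot element is row 2, column q: 5.
Normalize row 2: new (row 2, RHS) = 11/5 = 11/5.
z-row ← z-row − (-3)·(new row 2): 0 − (-3)·(11/5) = 33/5.

33/5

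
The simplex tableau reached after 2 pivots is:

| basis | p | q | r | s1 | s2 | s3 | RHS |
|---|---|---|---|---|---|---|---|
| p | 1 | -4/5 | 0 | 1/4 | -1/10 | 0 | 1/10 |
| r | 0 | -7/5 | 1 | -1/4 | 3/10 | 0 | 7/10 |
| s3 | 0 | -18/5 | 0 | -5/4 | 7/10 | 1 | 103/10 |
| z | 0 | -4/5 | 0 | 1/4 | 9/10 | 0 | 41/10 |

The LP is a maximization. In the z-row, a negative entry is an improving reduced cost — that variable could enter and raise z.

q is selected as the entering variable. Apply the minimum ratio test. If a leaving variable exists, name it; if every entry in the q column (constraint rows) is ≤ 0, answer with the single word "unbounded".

q-column entries: row 1: -4/5, row 2: -7/5, row 3: -18/5. All ≤ 0, so q can increase without bound; the LP is unbounded in this direction.

unbounded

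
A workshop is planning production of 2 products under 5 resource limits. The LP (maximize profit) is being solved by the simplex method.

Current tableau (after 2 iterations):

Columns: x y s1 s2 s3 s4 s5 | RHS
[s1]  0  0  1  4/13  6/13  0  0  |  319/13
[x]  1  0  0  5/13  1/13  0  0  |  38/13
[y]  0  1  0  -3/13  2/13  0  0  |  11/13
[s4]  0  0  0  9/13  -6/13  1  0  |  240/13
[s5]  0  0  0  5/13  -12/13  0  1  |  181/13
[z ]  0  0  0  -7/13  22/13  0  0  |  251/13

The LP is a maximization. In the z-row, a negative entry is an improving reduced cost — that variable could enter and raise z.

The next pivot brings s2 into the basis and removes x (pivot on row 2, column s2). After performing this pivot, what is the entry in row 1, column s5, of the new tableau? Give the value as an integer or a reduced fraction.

Pivot element is row 2, column s2: 5/13.
Normalize row 2: new (row 2, s5) = 0/(5/13) = 0.
row 1 ← row 1 − (4/13)·(new row 2): 0 − (4/13)·0 = 0.

0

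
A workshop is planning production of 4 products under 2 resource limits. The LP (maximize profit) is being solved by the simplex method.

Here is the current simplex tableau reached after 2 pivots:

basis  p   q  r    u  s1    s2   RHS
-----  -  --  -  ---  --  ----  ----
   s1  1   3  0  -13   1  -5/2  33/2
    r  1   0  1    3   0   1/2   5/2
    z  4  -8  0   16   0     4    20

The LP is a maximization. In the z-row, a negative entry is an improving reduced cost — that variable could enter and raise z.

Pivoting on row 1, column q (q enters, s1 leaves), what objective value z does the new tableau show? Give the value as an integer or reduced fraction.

64

Minimum ratio for q: (33/2)/3 = 11/2.
z changes by −(z-row coeff of q)·ratio = −(-8)·(11/2) = 44.
New z = 20 + 44 = 64.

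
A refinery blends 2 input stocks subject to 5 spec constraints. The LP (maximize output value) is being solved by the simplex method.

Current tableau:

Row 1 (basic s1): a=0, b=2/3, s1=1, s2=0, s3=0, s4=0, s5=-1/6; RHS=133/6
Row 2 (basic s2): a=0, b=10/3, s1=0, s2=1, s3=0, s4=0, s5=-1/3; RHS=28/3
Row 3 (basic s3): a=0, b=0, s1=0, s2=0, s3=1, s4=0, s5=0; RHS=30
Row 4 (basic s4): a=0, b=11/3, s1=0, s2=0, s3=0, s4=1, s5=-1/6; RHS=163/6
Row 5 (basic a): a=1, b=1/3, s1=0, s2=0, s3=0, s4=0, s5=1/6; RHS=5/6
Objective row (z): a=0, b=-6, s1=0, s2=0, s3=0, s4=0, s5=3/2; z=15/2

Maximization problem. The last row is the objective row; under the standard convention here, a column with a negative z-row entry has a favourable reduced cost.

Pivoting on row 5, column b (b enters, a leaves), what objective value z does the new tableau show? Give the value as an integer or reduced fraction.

Minimum ratio for b: (5/6)/(1/3) = 5/2.
z changes by −(z-row coeff of b)·ratio = −(-6)·(5/2) = 15.
New z = 15/2 + 15 = 45/2.

45/2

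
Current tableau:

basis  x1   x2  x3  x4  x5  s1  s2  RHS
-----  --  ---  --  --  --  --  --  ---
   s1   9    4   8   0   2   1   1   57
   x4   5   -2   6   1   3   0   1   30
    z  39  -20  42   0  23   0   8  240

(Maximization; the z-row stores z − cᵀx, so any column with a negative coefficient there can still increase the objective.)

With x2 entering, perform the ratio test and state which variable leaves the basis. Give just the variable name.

s1

Ratios: row 1 (s1): 57/4 = 57/4; row 2 (x4): entry -2 ≤ 0, skip.
Minimum ratio 57/4 is in the s1 row, so s1 leaves.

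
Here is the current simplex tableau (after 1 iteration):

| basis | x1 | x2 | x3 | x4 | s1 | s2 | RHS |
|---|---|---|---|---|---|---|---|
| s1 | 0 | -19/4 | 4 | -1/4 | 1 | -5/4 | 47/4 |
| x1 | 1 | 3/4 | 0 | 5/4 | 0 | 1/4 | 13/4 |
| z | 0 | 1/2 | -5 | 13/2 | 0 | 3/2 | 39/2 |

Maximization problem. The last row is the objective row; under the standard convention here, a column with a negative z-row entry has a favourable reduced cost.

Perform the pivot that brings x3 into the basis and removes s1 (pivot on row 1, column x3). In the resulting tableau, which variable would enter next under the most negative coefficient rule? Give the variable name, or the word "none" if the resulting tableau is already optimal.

Pivot element 4. New z-row = old z-row − (-5)·(row 1/4).
Updated z-row coefficients: x1: 0, x2: -87/16, x3: 0, x4: 99/16, s1: 5/4, s2: -1/16.
The most negative is -87/16 in column x2, so x2 would enter next.

x2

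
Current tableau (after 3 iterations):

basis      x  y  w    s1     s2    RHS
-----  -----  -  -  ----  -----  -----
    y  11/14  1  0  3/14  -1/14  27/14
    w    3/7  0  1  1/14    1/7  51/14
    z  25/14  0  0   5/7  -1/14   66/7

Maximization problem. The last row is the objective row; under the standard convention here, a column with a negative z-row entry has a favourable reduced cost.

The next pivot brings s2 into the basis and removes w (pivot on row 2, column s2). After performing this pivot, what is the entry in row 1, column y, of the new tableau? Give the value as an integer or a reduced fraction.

Pivot element is row 2, column s2: 1/7.
Normalize row 2: new (row 2, y) = 0/(1/7) = 0.
row 1 ← row 1 − (-1/14)·(new row 2): 1 − (-1/14)·0 = 1.

1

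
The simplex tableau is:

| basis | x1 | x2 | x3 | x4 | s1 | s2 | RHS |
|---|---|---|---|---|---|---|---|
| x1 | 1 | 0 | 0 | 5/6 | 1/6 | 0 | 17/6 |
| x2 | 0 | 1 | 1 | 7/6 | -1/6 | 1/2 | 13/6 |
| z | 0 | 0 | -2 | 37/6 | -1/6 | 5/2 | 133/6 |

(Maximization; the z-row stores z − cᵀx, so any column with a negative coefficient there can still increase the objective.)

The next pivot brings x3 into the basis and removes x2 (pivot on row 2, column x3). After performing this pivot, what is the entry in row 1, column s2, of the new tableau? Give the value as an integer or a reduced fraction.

0

Pivot element is row 2, column x3: 1.
Normalize row 2: new (row 2, s2) = (1/2)/1 = 1/2.
row 1 ← row 1 − 0·(new row 2): 0 − 0·(1/2) = 0.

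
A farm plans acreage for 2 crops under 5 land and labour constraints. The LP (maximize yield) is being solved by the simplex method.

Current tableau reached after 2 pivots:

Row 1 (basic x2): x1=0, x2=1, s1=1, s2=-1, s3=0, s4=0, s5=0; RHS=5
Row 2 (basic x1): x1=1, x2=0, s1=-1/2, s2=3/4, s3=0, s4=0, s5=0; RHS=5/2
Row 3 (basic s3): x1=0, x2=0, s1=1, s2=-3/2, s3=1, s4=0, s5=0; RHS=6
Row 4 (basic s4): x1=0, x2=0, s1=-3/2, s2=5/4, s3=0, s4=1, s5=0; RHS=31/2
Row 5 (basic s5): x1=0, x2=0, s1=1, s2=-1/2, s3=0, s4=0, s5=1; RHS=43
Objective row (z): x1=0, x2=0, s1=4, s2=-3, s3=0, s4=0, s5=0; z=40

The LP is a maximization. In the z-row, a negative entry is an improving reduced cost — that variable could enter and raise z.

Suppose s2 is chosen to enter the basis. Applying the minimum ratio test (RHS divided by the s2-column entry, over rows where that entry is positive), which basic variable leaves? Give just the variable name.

x1

Ratios: row 1 (x2): entry -1 ≤ 0, skip; row 2 (x1): (5/2)/(3/4) = 10/3; row 3 (s3): entry -3/2 ≤ 0, skip; row 4 (s4): (31/2)/(5/4) = 62/5; row 5 (s5): entry -1/2 ≤ 0, skip.
Minimum ratio 10/3 is in the x1 row, so x1 leaves.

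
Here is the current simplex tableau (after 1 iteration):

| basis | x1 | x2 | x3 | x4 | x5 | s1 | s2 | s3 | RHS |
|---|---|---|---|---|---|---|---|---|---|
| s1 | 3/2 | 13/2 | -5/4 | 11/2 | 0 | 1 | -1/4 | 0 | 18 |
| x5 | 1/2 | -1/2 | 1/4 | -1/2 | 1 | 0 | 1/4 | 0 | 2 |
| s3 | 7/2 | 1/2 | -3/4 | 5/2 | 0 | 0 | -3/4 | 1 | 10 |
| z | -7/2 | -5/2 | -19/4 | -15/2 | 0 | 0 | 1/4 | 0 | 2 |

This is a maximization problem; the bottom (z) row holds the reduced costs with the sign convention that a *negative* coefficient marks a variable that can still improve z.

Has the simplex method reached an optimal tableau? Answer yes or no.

Column x1 has objective-row coefficient -7/2, which is negative; an improving pivot exists, so not yet optimal.

no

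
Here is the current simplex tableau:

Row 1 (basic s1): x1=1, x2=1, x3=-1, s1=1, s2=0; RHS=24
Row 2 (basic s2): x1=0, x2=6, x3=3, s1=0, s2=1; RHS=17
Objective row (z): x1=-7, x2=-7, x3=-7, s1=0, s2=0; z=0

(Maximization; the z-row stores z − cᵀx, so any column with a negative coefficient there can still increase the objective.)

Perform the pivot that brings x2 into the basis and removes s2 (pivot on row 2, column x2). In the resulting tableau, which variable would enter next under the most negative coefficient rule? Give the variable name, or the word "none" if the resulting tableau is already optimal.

x1

Pivot element 6. New z-row = old z-row − (-7)·(row 2/6).
Updated z-row coefficients: x1: -7, x2: 0, x3: -7/2, s1: 0, s2: 7/6.
The most negative is -7 in column x1, so x1 would enter next.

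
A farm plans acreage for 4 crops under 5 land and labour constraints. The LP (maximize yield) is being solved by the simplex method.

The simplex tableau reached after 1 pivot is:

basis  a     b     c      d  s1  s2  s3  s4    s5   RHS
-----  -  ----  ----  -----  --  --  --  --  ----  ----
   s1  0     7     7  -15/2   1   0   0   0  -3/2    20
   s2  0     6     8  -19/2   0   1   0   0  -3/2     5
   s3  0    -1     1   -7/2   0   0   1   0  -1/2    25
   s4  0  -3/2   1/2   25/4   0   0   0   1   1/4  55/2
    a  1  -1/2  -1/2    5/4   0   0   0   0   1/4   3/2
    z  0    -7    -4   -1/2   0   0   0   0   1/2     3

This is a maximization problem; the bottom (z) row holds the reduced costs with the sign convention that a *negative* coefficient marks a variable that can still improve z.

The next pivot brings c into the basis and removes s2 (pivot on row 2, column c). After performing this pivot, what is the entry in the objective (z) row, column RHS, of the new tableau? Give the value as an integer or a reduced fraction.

Pivot element is row 2, column c: 8.
Normalize row 2: new (row 2, RHS) = 5/8 = 5/8.
z-row ← z-row − (-4)·(new row 2): 3 − (-4)·(5/8) = 11/2.

11/2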